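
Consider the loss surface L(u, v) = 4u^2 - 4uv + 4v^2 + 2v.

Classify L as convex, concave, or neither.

L is quadratic, so its Hessian is the constant matrix H = [[8, -4], [-4, 8]].
det(H) = 48, tr(H) = 16.
det(H) > 0 and tr(H) > 0, so H is positive definite everywhere: convex.

convex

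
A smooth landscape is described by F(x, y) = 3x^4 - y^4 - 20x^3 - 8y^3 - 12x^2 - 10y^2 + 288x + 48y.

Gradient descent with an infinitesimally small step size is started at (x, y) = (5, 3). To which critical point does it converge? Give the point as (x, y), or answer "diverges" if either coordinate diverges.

diverges

F is separable, so gradient descent decouples: x follows -∂F/∂x, y follows -∂F/∂y.
∂F/∂x = 12(x - 4)(x - 3)(x + 2); at x=5 this is 168, so x decreases.
∂F/∂y = -4(y - 1)(y + 3)(y + 4); at y=3 this is -336, so y increases.
The y-coordinate has no critical point in that direction and runs off to infinity.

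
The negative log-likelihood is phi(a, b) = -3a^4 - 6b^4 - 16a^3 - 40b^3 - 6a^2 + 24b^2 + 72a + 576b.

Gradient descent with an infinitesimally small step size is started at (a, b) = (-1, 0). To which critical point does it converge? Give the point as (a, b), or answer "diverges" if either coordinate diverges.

(-2, -3)

phi is separable, so gradient descent decouples: a follows -∂phi/∂a, b follows -∂phi/∂b.
∂phi/∂a = -12(a - 1)(a + 2)(a + 3); at a=-1 this is 48, so a decreases.
∂phi/∂b = -24(b - 2)(b + 3)(b + 4); at b=0 this is 576, so b decreases.
a converges to its nearest critical value -2 (a local min of the a-part); b converges to -3. The iterate converges to (-2, -3).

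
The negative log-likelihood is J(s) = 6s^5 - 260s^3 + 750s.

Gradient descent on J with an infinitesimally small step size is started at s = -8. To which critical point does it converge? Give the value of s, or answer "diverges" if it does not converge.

J'(s) = 30(s - 5)(s - 1)(s + 1)(s + 5), so J'(-8) = 73710.
Gradient descent moves in the -J' direction, i.e. s is decreasing.
There is no critical point below s=-8, and J' keeps the same sign, so the iterate runs off to −∞.

diverges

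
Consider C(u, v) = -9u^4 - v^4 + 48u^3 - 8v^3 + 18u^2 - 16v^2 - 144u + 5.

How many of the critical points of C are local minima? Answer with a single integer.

1

C separates as a function of u plus a function of v, so ∇C=0 decouples.
∂C/∂u = -36(u - 4)(u - 1)(u + 1) = 0 at u ∈ {-1, 1, 4}; ∂C/∂v = -4v(v + 2)(v + 4) = 0 at v ∈ {-4, -2, 0}.
The Hessian is diagonal: diag(C_uu, C_vv). Second derivatives: C_uu(-1)=-360, C_uu(1)=216, C_uu(4)=-540; C_vv(-4)=-32, C_vv(-2)=16, C_vv(0)=-32.
Local minima occur where both diagonal entries positive: (1, -2). Count: 1.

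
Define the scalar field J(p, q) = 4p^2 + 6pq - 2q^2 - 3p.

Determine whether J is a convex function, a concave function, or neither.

J is quadratic, so its Hessian is the constant matrix H = [[8, 6], [6, -4]].
det(H) = -68, tr(H) = 4.
det(H) < 0, so H is indefinite: neither convex nor concave.

neither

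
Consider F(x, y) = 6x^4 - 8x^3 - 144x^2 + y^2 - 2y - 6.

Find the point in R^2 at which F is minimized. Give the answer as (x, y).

F(x,y) separates as P(x) + Q(y) − 6, so its minimum is min P + min Q − 6.
P'(x) = 24x(x - 4)(x + 3) vanishes at x ∈ {-3, 0, 4}; Q'(y) = 2y - 2 vanishes at y ∈ {1}.
Local minima of P (where P''>0): P(-3)=-594, P(4)=-1280. Local minima of Q: Q(1)=-1.
So the global minimum of F is P(4) + Q(1) − 6 = -1280 − 1 − 6 = -1287, attained at (4, 1).

(4, 1)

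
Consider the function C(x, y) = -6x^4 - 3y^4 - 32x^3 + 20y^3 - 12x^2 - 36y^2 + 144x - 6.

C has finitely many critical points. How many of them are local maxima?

C separates as a function of x plus a function of y, so ∇C=0 decouples.
∂C/∂x = -24(x - 1)(x + 2)(x + 3) = 0 at x ∈ {-3, -2, 1}; ∂C/∂y = -12y(y - 3)(y - 2) = 0 at y ∈ {0, 2, 3}.
The Hessian is diagonal: diag(C_xx, C_yy). Second derivatives: C_xx(-3)=-96, C_xx(-2)=72, C_xx(1)=-288; C_yy(0)=-72, C_yy(2)=24, C_yy(3)=-36.
Local maxima occur where both diagonal entries negative: (-3, 0), (-3, 3), (1, 0), (1, 3). Count: 4.

4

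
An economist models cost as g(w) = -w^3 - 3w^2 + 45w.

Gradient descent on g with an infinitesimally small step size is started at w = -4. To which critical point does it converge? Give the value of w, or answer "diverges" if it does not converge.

-5

g'(w) = -3(w - 3)(w + 5), so g'(-4) = 21.
Gradient descent moves in the -g' direction, i.e. w is decreasing.
The nearest critical point in that direction is w = -5, where g'' = 24 > 0 (a local minimum). The iterate converges there.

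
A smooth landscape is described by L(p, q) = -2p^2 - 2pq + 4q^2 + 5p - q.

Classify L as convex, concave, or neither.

neither

L is quadratic, so its Hessian is the constant matrix H = [[-4, -2], [-2, 8]].
det(H) = -36, tr(H) = 4.
det(H) < 0, so H is indefinite: neither convex nor concave.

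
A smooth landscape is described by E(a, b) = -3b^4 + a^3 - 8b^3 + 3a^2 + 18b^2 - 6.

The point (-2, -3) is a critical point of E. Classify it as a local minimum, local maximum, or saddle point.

The mixed partial ∂²E/∂a∂b is 0, so the Hessian at any point is diag(E_aa, E_bb) = diag(6(a + 1), 12(-3b^2 - 4b + 3)).
At (-2, -3): H = diag(-6, -144).
Both eigenvalues are negative, so H is negative definite: a local maximum.

local maximum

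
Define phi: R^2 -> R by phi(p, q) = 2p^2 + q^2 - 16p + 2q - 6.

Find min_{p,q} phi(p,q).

-39

phi(p,q) separates as A(p) + B(q) − 6, so its minimum is min A + min B − 6.
A'(p) = 4p - 16 vanishes at p ∈ {4}; B'(q) = 2q + 2 vanishes at q ∈ {-1}.
Local minima of A (where A''>0): A(4)=-32. Local minima of B: B(-1)=-1.
So the global minimum of phi is A(4) + B(-1) − 6 = -32 − 1 − 6 = -39, attained at (4, -1).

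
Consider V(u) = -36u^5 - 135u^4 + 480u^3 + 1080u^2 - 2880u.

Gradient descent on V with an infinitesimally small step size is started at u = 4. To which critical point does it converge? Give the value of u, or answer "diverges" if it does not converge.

diverges

V'(u) = -180(u - 2)(u - 1)(u + 2)(u + 4), so V'(4) = -51840.
Gradient descent moves in the -V' direction, i.e. u is increasing.
There is no critical point above u=4, and V' keeps the same sign, so the iterate runs off to +∞.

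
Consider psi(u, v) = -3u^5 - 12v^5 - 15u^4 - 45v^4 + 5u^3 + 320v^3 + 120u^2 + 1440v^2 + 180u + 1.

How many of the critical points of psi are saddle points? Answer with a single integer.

psi separates as a function of u plus a function of v, so ∇psi=0 decouples.
∂psi/∂u = -15(u - 2)(u + 1)(u + 2)(u + 3) = 0 at u ∈ {-3, -2, -1, 2}; ∂psi/∂v = -60v(v - 4)(v + 3)(v + 4) = 0 at v ∈ {-4, -3, 0, 4}.
The Hessian is diagonal: diag(psi_uu, psi_vv). Second derivatives: psi_uu(-3)=150, psi_uu(-2)=-60, psi_uu(-1)=90, psi_uu(2)=-900; psi_vv(-4)=1920, psi_vv(-3)=-1260, psi_vv(0)=2880, psi_vv(4)=-13440.
Saddle points occur where the two diagonal entries have opposite signs: (-3, -3), (-3, 4), (-2, -4), (-2, 0), (-1, -3), (-1, 4), (2, -4), (2, 0). Count: 8.

8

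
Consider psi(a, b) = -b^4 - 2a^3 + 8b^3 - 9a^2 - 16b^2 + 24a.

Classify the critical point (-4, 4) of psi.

The mixed partial ∂²psi/∂a∂b is 0, so the Hessian at any point is diag(psi_aa, psi_bb) = diag(-6(2a + 3), 4(-3b^2 + 12b - 8)).
At (-4, 4): H = diag(30, -32).
The eigenvalues have opposite signs, so H is indefinite: a saddle point.

saddle point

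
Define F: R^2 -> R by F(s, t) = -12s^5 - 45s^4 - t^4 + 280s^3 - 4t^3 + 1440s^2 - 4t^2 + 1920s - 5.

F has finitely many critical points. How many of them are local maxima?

4

F separates as a function of s plus a function of t, so ∇F=0 decouples.
∂F/∂s = -60(s - 4)(s + 1)(s + 2)(s + 4) = 0 at s ∈ {-4, -2, -1, 4}; ∂F/∂t = -4t(t + 1)(t + 2) = 0 at t ∈ {-2, -1, 0}.
The Hessian is diagonal: diag(F_ss, F_tt). Second derivatives: F_ss(-4)=2880, F_ss(-2)=-720, F_ss(-1)=900, F_ss(4)=-14400; F_tt(-2)=-8, F_tt(-1)=4, F_tt(0)=-8.
Local maxima occur where both diagonal entries negative: (-2, -2), (-2, 0), (4, -2), (4, 0). Count: 4.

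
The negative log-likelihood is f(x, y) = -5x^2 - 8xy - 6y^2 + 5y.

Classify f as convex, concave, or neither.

concave

f is quadratic, so its Hessian is the constant matrix H = [[-10, -8], [-8, -12]].
det(H) = 56, tr(H) = -22.
det(H) > 0 and tr(H) < 0, so H is negative definite everywhere: concave.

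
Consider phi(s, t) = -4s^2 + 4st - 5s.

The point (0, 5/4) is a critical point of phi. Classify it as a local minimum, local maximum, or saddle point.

saddle point

The Hessian of phi is constant: H = [[-8, 4], [4, 0]].
det(H) = (-8)·0 − 4² = -16.
Since det(H) < 0, H is indefinite and the critical point is a saddle point.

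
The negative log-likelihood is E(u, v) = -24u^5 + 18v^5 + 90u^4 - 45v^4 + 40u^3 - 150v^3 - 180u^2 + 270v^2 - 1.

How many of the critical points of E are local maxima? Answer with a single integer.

E separates as a function of u plus a function of v, so ∇E=0 decouples.
∂E/∂u = -120u(u - 3)(u - 1)(u + 1) = 0 at u ∈ {-1, 0, 1, 3}; ∂E/∂v = 90v(v - 3)(v - 1)(v + 2) = 0 at v ∈ {-2, 0, 1, 3}.
The Hessian is diagonal: diag(E_uu, E_vv). Second derivatives: E_uu(-1)=960, E_uu(0)=-360, E_uu(1)=480, E_uu(3)=-2880; E_vv(-2)=-2700, E_vv(0)=540, E_vv(1)=-540, E_vv(3)=2700.
Local maxima occur where both diagonal entries negative: (0, -2), (0, 1), (3, -2), (3, 1). Count: 4.

4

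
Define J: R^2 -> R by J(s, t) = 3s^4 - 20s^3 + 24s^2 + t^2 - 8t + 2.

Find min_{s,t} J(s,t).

-142

J(s,t) separates as P(s) + Q(t) + 2, so its minimum is min P + min Q + 2.
P'(s) = 12s(s - 4)(s - 1) vanishes at s ∈ {0, 1, 4}; Q'(t) = 2(t - 4) vanishes at t ∈ {4}.
Local minima of P (where P''>0): P(0)=0, P(4)=-128. Local minima of Q: Q(4)=-16.
So the global minimum of J is P(4) + Q(4) + 2 = -128 − 16 + 2 = -142, attained at (4, 4).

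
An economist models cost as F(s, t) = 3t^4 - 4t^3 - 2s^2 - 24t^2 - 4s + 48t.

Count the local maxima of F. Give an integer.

1

F separates as a function of s plus a function of t, so ∇F=0 decouples.
∂F/∂s = -4(s + 1) = 0 at s ∈ {-1}; ∂F/∂t = 12(t - 2)(t - 1)(t + 2) = 0 at t ∈ {-2, 1, 2}.
The Hessian is diagonal: diag(F_ss, F_tt). Second derivatives: F_ss(-1)=-4; F_tt(-2)=144, F_tt(1)=-36, F_tt(2)=48.
Local maxima occur where both diagonal entries negative: (-1, 1). Count: 1.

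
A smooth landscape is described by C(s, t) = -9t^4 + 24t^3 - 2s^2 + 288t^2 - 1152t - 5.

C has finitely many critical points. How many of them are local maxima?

C separates as a function of s plus a function of t, so ∇C=0 decouples.
∂C/∂s = -4s = 0 at s ∈ {0}; ∂C/∂t = -36(t - 4)(t - 2)(t + 4) = 0 at t ∈ {-4, 2, 4}.
The Hessian is diagonal: diag(C_ss, C_tt). Second derivatives: C_ss(0)=-4; C_tt(-4)=-1728, C_tt(2)=432, C_tt(4)=-576.
Local maxima occur where both diagonal entries negative: (0, -4), (0, 4). Count: 2.

2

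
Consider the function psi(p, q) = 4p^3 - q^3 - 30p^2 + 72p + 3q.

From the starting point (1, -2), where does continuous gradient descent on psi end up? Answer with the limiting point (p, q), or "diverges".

psi is separable, so gradient descent decouples: p follows -∂psi/∂p, q follows -∂psi/∂q.
∂psi/∂p = 12(p - 3)(p - 2); at p=1 this is 24, so p decreases.
∂psi/∂q = -3(q - 1)(q + 1); at q=-2 this is -9, so q increases.
The p-coordinate has no critical point in that direction and runs off to infinity.

diverges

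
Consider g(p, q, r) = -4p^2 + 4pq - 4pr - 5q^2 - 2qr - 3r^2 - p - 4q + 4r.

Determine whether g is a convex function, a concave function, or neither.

concave

g is quadratic, so its Hessian is the constant matrix H = [[-8, 4, -4], [4, -10, -2], [-4, -2, -6]].
Leading principal minors: -8, 64, -128.
Signs alternate −, +, − ⇒ H ≺ 0 ⇒ concave.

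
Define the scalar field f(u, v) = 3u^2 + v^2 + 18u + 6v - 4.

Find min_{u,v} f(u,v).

-40

f(u,v) separates as P(u) + Q(v) − 4, so its minimum is min P + min Q − 4.
P'(u) = 6u + 18 vanishes at u ∈ {-3}; Q'(v) = 2v + 6 vanishes at v ∈ {-3}.
Local minima of P (where P''>0): P(-3)=-27. Local minima of Q: Q(-3)=-9.
So the global minimum of f is P(-3) + Q(-3) − 4 = -27 − 9 − 4 = -40, attained at (-3, -3).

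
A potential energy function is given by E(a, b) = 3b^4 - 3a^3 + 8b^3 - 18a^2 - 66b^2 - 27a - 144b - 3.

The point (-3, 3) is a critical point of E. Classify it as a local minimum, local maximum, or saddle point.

The mixed partial ∂²E/∂a∂b is 0, so the Hessian at any point is diag(E_aa, E_bb) = diag(-18(a + 2), 12(3b^2 + 4b - 11)).
At (-3, 3): H = diag(18, 336).
Both eigenvalues are positive, so H is positive definite: a local minimum.

local minimum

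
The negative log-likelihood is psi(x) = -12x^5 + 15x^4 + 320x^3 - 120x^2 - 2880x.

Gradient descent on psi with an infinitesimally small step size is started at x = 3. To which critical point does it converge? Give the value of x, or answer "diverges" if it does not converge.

2

psi'(x) = -60(x - 4)(x - 2)(x + 2)(x + 3), so psi'(3) = 1800.
Gradient descent moves in the -psi' direction, i.e. x is decreasing.
The nearest critical point in that direction is x = 2, where psi'' = 2400 > 0 (a local minimum). The iterate converges there.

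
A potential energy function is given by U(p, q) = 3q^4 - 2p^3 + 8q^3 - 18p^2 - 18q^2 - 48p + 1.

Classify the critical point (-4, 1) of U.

The mixed partial ∂²U/∂p∂q is 0, so the Hessian at any point is diag(U_pp, U_qq) = diag(-12(p + 3), 12(3q^2 + 4q - 3)).
At (-4, 1): H = diag(12, 48).
Both eigenvalues are positive, so H is positive definite: a local minimum.

local minimum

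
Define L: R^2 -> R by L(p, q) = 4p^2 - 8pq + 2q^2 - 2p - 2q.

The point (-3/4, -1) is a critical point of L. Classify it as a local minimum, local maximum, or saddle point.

saddle point

The Hessian of L is constant: H = [[8, -8], [-8, 4]].
det(H) = 8·4 − (-8)² = -32.
Since det(H) < 0, H is indefinite and the critical point is a saddle point.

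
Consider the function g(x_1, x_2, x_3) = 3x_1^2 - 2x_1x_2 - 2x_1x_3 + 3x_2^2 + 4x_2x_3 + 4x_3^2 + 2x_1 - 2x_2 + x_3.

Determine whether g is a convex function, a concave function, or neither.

g is quadratic, so its Hessian is the constant matrix H = [[6, -2, -2], [-2, 6, 4], [-2, 4, 8]].
Leading principal minors: 6, 32, 168.
All positive ⇒ H ≻ 0 ⇒ convex.

convex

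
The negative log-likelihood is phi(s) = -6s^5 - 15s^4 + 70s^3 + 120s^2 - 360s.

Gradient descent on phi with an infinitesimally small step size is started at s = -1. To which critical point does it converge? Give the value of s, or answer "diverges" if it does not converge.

phi'(s) = -30(s - 2)(s - 1)(s + 2)(s + 3), so phi'(-1) = -360.
Gradient descent moves in the -phi' direction, i.e. s is increasing.
The nearest critical point in that direction is s = 1, where phi'' = 360 > 0 (a local minimum). The iterate converges there.

1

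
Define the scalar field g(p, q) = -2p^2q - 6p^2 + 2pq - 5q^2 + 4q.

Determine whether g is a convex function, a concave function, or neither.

neither

The term -2p^2q is cubic, so the Hessian is not constant.
∂²g/∂p² = -4q - 12, which takes both signs as q varies (negative for sufficiently large q). A diagonal entry of the Hessian changing sign means the Hessian is neither positive- nor negative-semidefinite on all of R^2.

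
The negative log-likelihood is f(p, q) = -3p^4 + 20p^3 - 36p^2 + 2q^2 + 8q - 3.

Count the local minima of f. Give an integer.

f separates as a function of p plus a function of q, so ∇f=0 decouples.
∂f/∂p = -12p(p - 3)(p - 2) = 0 at p ∈ {0, 2, 3}; ∂f/∂q = 4(q + 2) = 0 at q ∈ {-2}.
The Hessian is diagonal: diag(f_pp, f_qq). Second derivatives: f_pp(0)=-72, f_pp(2)=24, f_pp(3)=-36; f_qq(-2)=4.
Local minima occur where both diagonal entries positive: (2, -2). Count: 1.

1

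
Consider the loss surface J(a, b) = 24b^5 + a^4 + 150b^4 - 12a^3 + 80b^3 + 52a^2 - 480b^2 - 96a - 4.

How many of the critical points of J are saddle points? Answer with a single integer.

J separates as a function of a plus a function of b, so ∇J=0 decouples.
∂J/∂a = 4(a - 4)(a - 3)(a - 2) = 0 at a ∈ {2, 3, 4}; ∂J/∂b = 120b(b - 1)(b + 2)(b + 4) = 0 at b ∈ {-4, -2, 0, 1}.
The Hessian is diagonal: diag(J_aa, J_bb). Second derivatives: J_aa(2)=8, J_aa(3)=-4, J_aa(4)=8; J_bb(-4)=-4800, J_bb(-2)=1440, J_bb(0)=-960, J_bb(1)=1800.
Saddle points occur where the two diagonal entries have opposite signs: (2, -4), (2, 0), (3, -2), (3, 1), (4, -4), (4, 0). Count: 6.

6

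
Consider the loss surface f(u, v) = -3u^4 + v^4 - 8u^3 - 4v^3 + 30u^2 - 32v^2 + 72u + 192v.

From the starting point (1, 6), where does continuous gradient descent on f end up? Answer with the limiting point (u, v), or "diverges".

f is separable, so gradient descent decouples: u follows -∂f/∂u, v follows -∂f/∂v.
∂f/∂u = -12(u - 2)(u + 1)(u + 3); at u=1 this is 96, so u decreases.
∂f/∂v = 4(v - 4)(v - 3)(v + 4); at v=6 this is 240, so v decreases.
u converges to its nearest critical value -1 (a local min of the u-part); v converges to 4. The iterate converges to (-1, 4).

(-1, 4)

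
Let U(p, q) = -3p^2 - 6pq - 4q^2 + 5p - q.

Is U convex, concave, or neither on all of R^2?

concave

U is quadratic, so its Hessian is the constant matrix H = [[-6, -6], [-6, -8]].
det(H) = 12, tr(H) = -14.
det(H) > 0 and tr(H) < 0, so H is negative definite everywhere: concave.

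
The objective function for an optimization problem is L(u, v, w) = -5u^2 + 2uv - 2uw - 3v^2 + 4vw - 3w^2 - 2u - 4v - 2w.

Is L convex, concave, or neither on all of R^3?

L is quadratic, so its Hessian is the constant matrix H = [[-10, 2, -2], [2, -6, 4], [-2, 4, -6]].
Leading principal minors: -10, 56, -184.
Signs alternate −, +, − ⇒ H ≺ 0 ⇒ concave.

concave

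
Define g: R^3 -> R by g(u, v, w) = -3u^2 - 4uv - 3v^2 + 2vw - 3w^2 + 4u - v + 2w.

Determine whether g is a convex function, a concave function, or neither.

g is quadratic, so its Hessian is the constant matrix H = [[-6, -4, 0], [-4, -6, 2], [0, 2, -6]].
Leading principal minors: -6, 20, -96.
Signs alternate −, +, − ⇒ H ≺ 0 ⇒ concave.

concave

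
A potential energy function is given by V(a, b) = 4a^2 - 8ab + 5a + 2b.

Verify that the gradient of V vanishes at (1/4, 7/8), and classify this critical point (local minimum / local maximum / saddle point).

saddle point

∇V = (8a - 8b + 5, -8a + 2); substituting (1/4, 7/8) gives ∇V = (0, 0), so (1/4, 7/8) is indeed a critical point.
The Hessian of V is constant: H = [[8, -8], [-8, 0]].
det(H) = 8·0 − (-8)² = -64.
Since det(H) < 0, H is indefinite and the critical point is a saddle point.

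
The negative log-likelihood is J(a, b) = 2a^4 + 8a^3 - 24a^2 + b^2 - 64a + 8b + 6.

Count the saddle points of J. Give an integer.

J separates as a function of a plus a function of b, so ∇J=0 decouples.
∂J/∂a = 8(a - 2)(a + 1)(a + 4) = 0 at a ∈ {-4, -1, 2}; ∂J/∂b = 2(b + 4) = 0 at b ∈ {-4}.
The Hessian is diagonal: diag(J_aa, J_bb). Second derivatives: J_aa(-4)=144, J_aa(-1)=-72, J_aa(2)=144; J_bb(-4)=2.
Saddle points occur where the two diagonal entries have opposite signs: (-1, -4). Count: 1.

1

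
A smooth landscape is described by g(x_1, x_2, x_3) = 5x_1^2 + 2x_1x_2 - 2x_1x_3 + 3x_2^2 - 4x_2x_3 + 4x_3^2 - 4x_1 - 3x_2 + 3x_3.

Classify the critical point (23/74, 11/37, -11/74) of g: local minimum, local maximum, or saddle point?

The Hessian is constant: H = [[10, 2, -2], [2, 6, -4], [-2, -4, 8]].
Leading principal minors: Δ₁ = 10, Δ₂ = 56, Δ₃ = 296.
All leading minors are positive, so H is positive definite: a local minimum.

local minimum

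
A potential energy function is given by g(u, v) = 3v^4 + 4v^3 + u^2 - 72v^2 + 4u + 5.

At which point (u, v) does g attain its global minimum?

g(u,v) separates as P(u) + Q(v) + 5, so its minimum is min P + min Q + 5.
P'(u) = 2u + 4 vanishes at u ∈ {-2}; Q'(v) = 12v(v - 3)(v + 4) vanishes at v ∈ {-4, 0, 3}.
Local minima of P (where P''>0): P(-2)=-4. Local minima of Q: Q(-4)=-640, Q(3)=-297.
So the global minimum of g is P(-2) + Q(-4) + 5 = -4 − 640 + 5 = -639, attained at (-2, -4).

(-2, -4)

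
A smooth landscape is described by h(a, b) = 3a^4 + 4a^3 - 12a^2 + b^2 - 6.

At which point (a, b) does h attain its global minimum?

(-2, 0)

h(a,b) separates as P(a) + Q(b) − 6, so its minimum is min P + min Q − 6.
P'(a) = 12a(a - 1)(a + 2) vanishes at a ∈ {-2, 0, 1}; Q'(b) = 2b vanishes at b ∈ {0}.
Local minima of P (where P''>0): P(-2)=-32, P(1)=-5. Local minima of Q: Q(0)=0.
So the global minimum of h is P(-2) + Q(0) − 6 = -32 + 0 − 6 = -38, attained at (-2, 0).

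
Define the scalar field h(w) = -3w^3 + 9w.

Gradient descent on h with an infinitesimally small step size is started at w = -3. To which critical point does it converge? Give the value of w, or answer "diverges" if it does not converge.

-1

h'(w) = -9(w - 1)(w + 1), so h'(-3) = -72.
Gradient descent moves in the -h' direction, i.e. w is increasing.
The nearest critical point in that direction is w = -1, where h'' = 18 > 0 (a local minimum). The iterate converges there.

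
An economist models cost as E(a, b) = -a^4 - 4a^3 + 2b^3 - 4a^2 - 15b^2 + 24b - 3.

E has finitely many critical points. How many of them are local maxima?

E separates as a function of a plus a function of b, so ∇E=0 decouples.
∂E/∂a = -4a(a + 1)(a + 2) = 0 at a ∈ {-2, -1, 0}; ∂E/∂b = 6(b - 4)(b - 1) = 0 at b ∈ {1, 4}.
The Hessian is diagonal: diag(E_aa, E_bb). Second derivatives: E_aa(-2)=-8, E_aa(-1)=4, E_aa(0)=-8; E_bb(1)=-18, E_bb(4)=18.
Local maxima occur where both diagonal entries negative: (-2, 1), (0, 1). Count: 2.

2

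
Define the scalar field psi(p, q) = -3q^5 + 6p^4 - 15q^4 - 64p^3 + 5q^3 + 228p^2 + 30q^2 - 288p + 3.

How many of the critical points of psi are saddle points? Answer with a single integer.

psi separates as a function of p plus a function of q, so ∇psi=0 decouples.
∂psi/∂p = 24(p - 4)(p - 3)(p - 1) = 0 at p ∈ {1, 3, 4}; ∂psi/∂q = -15q(q - 1)(q + 1)(q + 4) = 0 at q ∈ {-4, -1, 0, 1}.
The Hessian is diagonal: diag(psi_pp, psi_qq). Second derivatives: psi_pp(1)=144, psi_pp(3)=-48, psi_pp(4)=72; psi_qq(-4)=900, psi_qq(-1)=-90, psi_qq(0)=60, psi_qq(1)=-150.
Saddle points occur where the two diagonal entries have opposite signs: (1, -1), (1, 1), (3, -4), (3, 0), (4, -1), (4, 1). Count: 6.

6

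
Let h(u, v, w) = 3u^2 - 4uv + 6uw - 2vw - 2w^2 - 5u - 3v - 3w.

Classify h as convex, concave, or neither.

h is quadratic, so its Hessian is the constant matrix H = [[6, -4, 6], [-4, 0, -2], [6, -2, -4]].
Leading principal minors: 6, -16, 136.
Neither pattern holds ⇒ H is indefinite ⇒ neither convex nor concave.

neither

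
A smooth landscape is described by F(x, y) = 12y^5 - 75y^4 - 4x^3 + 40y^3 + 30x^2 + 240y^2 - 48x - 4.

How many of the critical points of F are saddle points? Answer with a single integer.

4

F separates as a function of x plus a function of y, so ∇F=0 decouples.
∂F/∂x = -12(x - 4)(x - 1) = 0 at x ∈ {1, 4}; ∂F/∂y = 60y(y - 4)(y - 2)(y + 1) = 0 at y ∈ {-1, 0, 2, 4}.
The Hessian is diagonal: diag(F_xx, F_yy). Second derivatives: F_xx(1)=36, F_xx(4)=-36; F_yy(-1)=-900, F_yy(0)=480, F_yy(2)=-720, F_yy(4)=2400.
Saddle points occur where the two diagonal entries have opposite signs: (1, -1), (1, 2), (4, 0), (4, 4). Count: 4.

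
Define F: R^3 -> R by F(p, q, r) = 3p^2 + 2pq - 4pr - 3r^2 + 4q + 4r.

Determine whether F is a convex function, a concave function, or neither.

F is quadratic, so its Hessian is the constant matrix H = [[6, 2, -4], [2, 0, 0], [-4, 0, -6]].
Leading principal minors: 6, -4, 24.
Neither pattern holds ⇒ H is indefinite ⇒ neither convex nor concave.

neither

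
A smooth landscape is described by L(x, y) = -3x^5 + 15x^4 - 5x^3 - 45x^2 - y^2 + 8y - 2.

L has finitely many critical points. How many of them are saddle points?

2

L separates as a function of x plus a function of y, so ∇L=0 decouples.
∂L/∂x = -15x(x - 3)(x - 2)(x + 1) = 0 at x ∈ {-1, 0, 2, 3}; ∂L/∂y = -2(y - 4) = 0 at y ∈ {4}.
The Hessian is diagonal: diag(L_xx, L_yy). Second derivatives: L_xx(-1)=180, L_xx(0)=-90, L_xx(2)=90, L_xx(3)=-180; L_yy(4)=-2.
Saddle points occur where the two diagonal entries have opposite signs: (-1, 4), (2, 4). Count: 2.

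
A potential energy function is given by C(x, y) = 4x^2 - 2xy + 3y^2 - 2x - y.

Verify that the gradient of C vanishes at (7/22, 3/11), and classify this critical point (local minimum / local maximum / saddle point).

local minimum

∇C = (8x - 2y - 2, -2x + 6y - 1); substituting (7/22, 3/11) gives ∇C = (0, 0), so (7/22, 3/11) is indeed a critical point.
The Hessian of C is constant: H = [[8, -2], [-2, 6]].
det(H) = 8·6 − (-2)² = 44.
det(H) > 0 and tr(H) = 14 > 0, so H is positive definite and the point is a local minimum.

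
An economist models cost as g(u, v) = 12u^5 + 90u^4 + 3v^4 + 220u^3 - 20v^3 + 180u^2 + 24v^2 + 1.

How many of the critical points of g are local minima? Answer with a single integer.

g separates as a function of u plus a function of v, so ∇g=0 decouples.
∂g/∂u = 60u(u + 1)(u + 2)(u + 3) = 0 at u ∈ {-3, -2, -1, 0}; ∂g/∂v = 12v(v - 4)(v - 1) = 0 at v ∈ {0, 1, 4}.
The Hessian is diagonal: diag(g_uu, g_vv). Second derivatives: g_uu(-3)=-360, g_uu(-2)=120, g_uu(-1)=-120, g_uu(0)=360; g_vv(0)=48, g_vv(1)=-36, g_vv(4)=144.
Local minima occur where both diagonal entries positive: (-2, 0), (-2, 4), (0, 0), (0, 4). Count: 4.

4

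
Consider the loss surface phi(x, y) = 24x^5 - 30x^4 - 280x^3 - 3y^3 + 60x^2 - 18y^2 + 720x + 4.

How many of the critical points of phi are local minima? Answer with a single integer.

2

phi separates as a function of x plus a function of y, so ∇phi=0 decouples.
∂phi/∂x = 120(x - 3)(x - 1)(x + 1)(x + 2) = 0 at x ∈ {-2, -1, 1, 3}; ∂phi/∂y = -9y(y + 4) = 0 at y ∈ {-4, 0}.
The Hessian is diagonal: diag(phi_xx, phi_yy). Second derivatives: phi_xx(-2)=-1800, phi_xx(-1)=960, phi_xx(1)=-1440, phi_xx(3)=4800; phi_yy(-4)=36, phi_yy(0)=-36.
Local minima occur where both diagonal entries positive: (-1, -4), (3, -4). Count: 2.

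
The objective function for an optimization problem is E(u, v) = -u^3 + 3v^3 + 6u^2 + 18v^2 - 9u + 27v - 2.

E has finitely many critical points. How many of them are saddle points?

2

E separates as a function of u plus a function of v, so ∇E=0 decouples.
∂E/∂u = -3(u - 3)(u - 1) = 0 at u ∈ {1, 3}; ∂E/∂v = 9(v + 1)(v + 3) = 0 at v ∈ {-3, -1}.
The Hessian is diagonal: diag(E_uu, E_vv). Second derivatives: E_uu(1)=6, E_uu(3)=-6; E_vv(-3)=-18, E_vv(-1)=18.
Saddle points occur where the two diagonal entries have opposite signs: (1, -3), (3, -1). Count: 2.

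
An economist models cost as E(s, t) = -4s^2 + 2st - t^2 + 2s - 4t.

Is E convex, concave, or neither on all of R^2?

E is quadratic, so its Hessian is the constant matrix H = [[-8, 2], [2, -2]].
det(H) = 12, tr(H) = -10.
det(H) > 0 and tr(H) < 0, so H is negative definite everywhere: concave.

concave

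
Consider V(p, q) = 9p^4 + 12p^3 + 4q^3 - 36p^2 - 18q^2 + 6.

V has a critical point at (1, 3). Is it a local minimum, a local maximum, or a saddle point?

local minimum

The mixed partial ∂²V/∂p∂q is 0, so the Hessian at any point is diag(V_pp, V_qq) = diag(36(3p^2 + 2p - 2), 12(2q - 3)).
At (1, 3): H = diag(108, 36).
Both eigenvalues are positive, so H is positive definite: a local minimum.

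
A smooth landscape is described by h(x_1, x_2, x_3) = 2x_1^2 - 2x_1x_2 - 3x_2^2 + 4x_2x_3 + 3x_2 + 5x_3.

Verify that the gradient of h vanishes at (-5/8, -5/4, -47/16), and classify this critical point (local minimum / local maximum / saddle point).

saddle point

∇h = (4x_1 - 2x_2, -2x_1 - 6x_2 + 4x_3 + 3, 4x_2 + 5); substituting (-5/8, -5/4, -47/16) gives ∇h = (0, 0, 0), so (-5/8, -5/4, -47/16) is indeed a critical point.
The Hessian is constant: H = [[4, -2, 0], [-2, -6, 4], [0, 4, 0]].
Leading principal minors: Δ₁ = 4, Δ₂ = -28, Δ₃ = -64.
The minors fit neither the all-positive nor the alternating-sign pattern, so H is indefinite: a saddle point.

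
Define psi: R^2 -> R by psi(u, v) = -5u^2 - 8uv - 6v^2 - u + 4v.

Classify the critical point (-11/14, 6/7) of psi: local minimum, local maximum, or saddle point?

The Hessian of psi is constant: H = [[-10, -8], [-8, -12]].
det(H) = (-10)·(-12) − (-8)² = 56.
det(H) > 0 and tr(H) = -22 < 0, so H is negative definite and the point is a local maximum.

local maximum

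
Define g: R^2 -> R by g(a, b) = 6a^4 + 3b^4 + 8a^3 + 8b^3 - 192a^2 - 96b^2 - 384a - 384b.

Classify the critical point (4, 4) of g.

The mixed partial ∂²g/∂a∂b is 0, so the Hessian at any point is diag(g_aa, g_bb) = diag(24(3a^2 + 2a - 16), 12(3b^2 + 4b - 16)).
At (4, 4): H = diag(960, 576).
Both eigenvalues are positive, so H is positive definite: a local minimum.

local minimum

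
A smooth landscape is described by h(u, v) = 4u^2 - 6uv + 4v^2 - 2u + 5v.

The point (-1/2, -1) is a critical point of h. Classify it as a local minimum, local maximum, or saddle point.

The Hessian of h is constant: H = [[8, -6], [-6, 8]].
det(H) = 8·8 − (-6)² = 28.
det(H) > 0 and tr(H) = 16 > 0, so H is positive definite and the point is a local minimum.

local minimum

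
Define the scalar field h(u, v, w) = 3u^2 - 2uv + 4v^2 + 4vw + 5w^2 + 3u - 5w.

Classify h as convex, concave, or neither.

h is quadratic, so its Hessian is the constant matrix H = [[6, -2, 0], [-2, 8, 4], [0, 4, 10]].
Leading principal minors: 6, 44, 344.
All positive ⇒ H ≻ 0 ⇒ convex.

convex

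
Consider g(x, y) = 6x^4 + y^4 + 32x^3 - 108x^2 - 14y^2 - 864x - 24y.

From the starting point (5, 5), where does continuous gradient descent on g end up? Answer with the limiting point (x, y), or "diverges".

(3, 3)

g is separable, so gradient descent decouples: x follows -∂g/∂x, y follows -∂g/∂y.
∂g/∂x = 24(x - 3)(x + 3)(x + 4); at x=5 this is 3456, so x decreases.
∂g/∂y = 4(y - 3)(y + 1)(y + 2); at y=5 this is 336, so y decreases.
x converges to its nearest critical value 3 (a local min of the x-part); y converges to 3. The iterate converges to (3, 3).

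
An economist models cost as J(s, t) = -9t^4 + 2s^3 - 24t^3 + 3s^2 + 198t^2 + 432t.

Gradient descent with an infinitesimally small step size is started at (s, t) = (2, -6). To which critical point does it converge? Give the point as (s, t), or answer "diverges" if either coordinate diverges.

diverges

J is separable, so gradient descent decouples: s follows -∂J/∂s, t follows -∂J/∂t.
∂J/∂s = 6s(s + 1); at s=2 this is 36, so s decreases.
∂J/∂t = -36(t - 3)(t + 1)(t + 4); at t=-6 this is 3240, so t decreases.
The t-coordinate has no critical point in that direction and runs off to infinity.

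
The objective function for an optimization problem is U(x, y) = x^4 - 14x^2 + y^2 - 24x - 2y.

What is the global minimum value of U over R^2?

-118

U(x,y) separates as P(x) + Q(y), so its minimum is min P + min Q.
P'(x) = 4(x - 3)(x + 1)(x + 2) vanishes at x ∈ {-2, -1, 3}; Q'(y) = 2y - 2 vanishes at y ∈ {1}.
Local minima of P (where P''>0): P(-2)=8, P(3)=-117. Local minima of Q: Q(1)=-1.
So the global minimum of U is P(3) + Q(1) = -117 − 1 = -118, attained at (3, 1).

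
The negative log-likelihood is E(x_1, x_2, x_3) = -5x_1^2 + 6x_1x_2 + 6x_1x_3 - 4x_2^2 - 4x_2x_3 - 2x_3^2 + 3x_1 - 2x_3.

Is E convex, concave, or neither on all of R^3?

concave

E is quadratic, so its Hessian is the constant matrix H = [[-10, 6, 6], [6, -8, -4], [6, -4, -4]].
Leading principal minors: -10, 44, -16.
Signs alternate −, +, − ⇒ H ≺ 0 ⇒ concave.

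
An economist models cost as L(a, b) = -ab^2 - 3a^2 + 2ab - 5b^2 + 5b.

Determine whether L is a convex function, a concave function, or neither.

The term -ab^2 is cubic, so the Hessian is not constant.
∂²L/∂b² = -2a - 10, which takes both signs as a varies (negative for sufficiently large a). A diagonal entry of the Hessian changing sign means the Hessian is neither positive- nor negative-semidefinite on all of R^2.

neither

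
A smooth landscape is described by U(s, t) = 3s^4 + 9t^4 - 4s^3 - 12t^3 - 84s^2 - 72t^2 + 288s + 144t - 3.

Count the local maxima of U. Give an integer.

1

U separates as a function of s plus a function of t, so ∇U=0 decouples.
∂U/∂s = 12(s - 3)(s - 2)(s + 4) = 0 at s ∈ {-4, 2, 3}; ∂U/∂t = 36(t - 2)(t - 1)(t + 2) = 0 at t ∈ {-2, 1, 2}.
The Hessian is diagonal: diag(U_ss, U_tt). Second derivatives: U_ss(-4)=504, U_ss(2)=-72, U_ss(3)=84; U_tt(-2)=432, U_tt(1)=-108, U_tt(2)=144.
Local maxima occur where both diagonal entries negative: (2, 1). Count: 1.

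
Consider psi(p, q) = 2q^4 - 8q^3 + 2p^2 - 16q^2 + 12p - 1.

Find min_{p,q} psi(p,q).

psi(p,q) separates as A(p) + B(q) − 1, so its minimum is min A + min B − 1.
A'(p) = 4p + 12 vanishes at p ∈ {-3}; B'(q) = 8q(q - 4)(q + 1) vanishes at q ∈ {-1, 0, 4}.
Local minima of A (where A''>0): A(-3)=-18. Local minima of B: B(-1)=-6, B(4)=-256.
So the global minimum of psi is A(-3) + B(4) − 1 = -18 − 256 − 1 = -275, attained at (-3, 4).

-275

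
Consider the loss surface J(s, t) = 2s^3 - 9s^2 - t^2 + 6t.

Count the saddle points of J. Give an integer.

J separates as a function of s plus a function of t, so ∇J=0 decouples.
∂J/∂s = 6s(s - 3) = 0 at s ∈ {0, 3}; ∂J/∂t = -2(t - 3) = 0 at t ∈ {3}.
The Hessian is diagonal: diag(J_ss, J_tt). Second derivatives: J_ss(0)=-18, J_ss(3)=18; J_tt(3)=-2.
Saddle points occur where the two diagonal entries have opposite signs: (3, 3). Count: 1.

1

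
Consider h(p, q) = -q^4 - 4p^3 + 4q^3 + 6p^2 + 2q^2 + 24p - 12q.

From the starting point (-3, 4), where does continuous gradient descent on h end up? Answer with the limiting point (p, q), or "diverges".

h is separable, so gradient descent decouples: p follows -∂h/∂p, q follows -∂h/∂q.
∂h/∂p = -12(p - 2)(p + 1); at p=-3 this is -120, so p increases.
∂h/∂q = -4(q - 3)(q - 1)(q + 1); at q=4 this is -60, so q increases.
The q-coordinate has no critical point in that direction and runs off to infinity.

diverges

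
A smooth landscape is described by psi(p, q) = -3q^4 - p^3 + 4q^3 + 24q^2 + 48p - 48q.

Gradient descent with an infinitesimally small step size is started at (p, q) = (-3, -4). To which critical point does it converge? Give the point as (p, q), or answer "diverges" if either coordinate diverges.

diverges

psi is separable, so gradient descent decouples: p follows -∂psi/∂p, q follows -∂psi/∂q.
∂psi/∂p = -3(p - 4)(p + 4); at p=-3 this is 21, so p decreases.
∂psi/∂q = -12(q - 2)(q - 1)(q + 2); at q=-4 this is 720, so q decreases.
The q-coordinate has no critical point in that direction and runs off to infinity.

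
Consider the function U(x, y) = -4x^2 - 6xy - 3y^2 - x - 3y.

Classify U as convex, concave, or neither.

U is quadratic, so its Hessian is the constant matrix H = [[-8, -6], [-6, -6]].
det(H) = 12, tr(H) = -14.
det(H) > 0 and tr(H) < 0, so H is negative definite everywhere: concave.

concave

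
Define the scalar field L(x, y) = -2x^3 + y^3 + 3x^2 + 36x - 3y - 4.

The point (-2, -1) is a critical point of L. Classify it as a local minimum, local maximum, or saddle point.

The mixed partial ∂²L/∂x∂y is 0, so the Hessian at any point is diag(L_xx, L_yy) = diag(6(-2x + 1), 6y).
At (-2, -1): H = diag(30, -6).
The eigenvalues have opposite signs, so H is indefinite: a saddle point.

saddle point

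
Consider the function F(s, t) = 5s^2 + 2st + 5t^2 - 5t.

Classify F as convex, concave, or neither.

convex

F is quadratic, so its Hessian is the constant matrix H = [[10, 2], [2, 10]].
det(H) = 96, tr(H) = 20.
det(H) > 0 and tr(H) > 0, so H is positive definite everywhere: convex.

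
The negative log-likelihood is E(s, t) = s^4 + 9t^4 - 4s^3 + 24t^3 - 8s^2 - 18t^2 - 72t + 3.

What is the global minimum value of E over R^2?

-182

E(s,t) separates as P(s) + Q(t) + 3, so its minimum is min P + min Q + 3.
P'(s) = 4s(s - 4)(s + 1) vanishes at s ∈ {-1, 0, 4}; Q'(t) = 36(t - 1)(t + 1)(t + 2) vanishes at t ∈ {-2, -1, 1}.
Local minima of P (where P''>0): P(-1)=-3, P(4)=-128. Local minima of Q: Q(-2)=24, Q(1)=-57.
So the global minimum of E is P(4) + Q(1) + 3 = -128 − 57 + 3 = -182, attained at (4, 1).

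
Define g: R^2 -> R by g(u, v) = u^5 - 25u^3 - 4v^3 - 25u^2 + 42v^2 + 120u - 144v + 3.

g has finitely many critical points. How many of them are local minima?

2

g separates as a function of u plus a function of v, so ∇g=0 decouples.
∂g/∂u = 5(u - 4)(u - 1)(u + 2)(u + 3) = 0 at u ∈ {-3, -2, 1, 4}; ∂g/∂v = -12(v - 4)(v - 3) = 0 at v ∈ {3, 4}.
The Hessian is diagonal: diag(g_uu, g_vv). Second derivatives: g_uu(-3)=-140, g_uu(-2)=90, g_uu(1)=-180, g_uu(4)=630; g_vv(3)=12, g_vv(4)=-12.
Local minima occur where both diagonal entries positive: (-2, 3), (4, 3). Count: 2.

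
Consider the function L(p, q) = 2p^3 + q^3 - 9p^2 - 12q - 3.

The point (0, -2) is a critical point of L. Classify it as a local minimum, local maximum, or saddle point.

The mixed partial ∂²L/∂p∂q is 0, so the Hessian at any point is diag(L_pp, L_qq) = diag(6(2p - 3), 6q).
At (0, -2): H = diag(-18, -12).
Both eigenvalues are negative, so H is negative definite: a local maximum.

local maximum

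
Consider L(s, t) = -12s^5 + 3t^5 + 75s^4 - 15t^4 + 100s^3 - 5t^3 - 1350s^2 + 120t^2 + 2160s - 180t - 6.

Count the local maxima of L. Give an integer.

L separates as a function of s plus a function of t, so ∇L=0 decouples.
∂L/∂s = -60(s - 4)(s - 3)(s - 1)(s + 3) = 0 at s ∈ {-3, 1, 3, 4}; ∂L/∂t = 15(t - 3)(t - 2)(t - 1)(t + 2) = 0 at t ∈ {-2, 1, 2, 3}.
The Hessian is diagonal: diag(L_ss, L_tt). Second derivatives: L_ss(-3)=10080, L_ss(1)=-1440, L_ss(3)=720, L_ss(4)=-1260; L_tt(-2)=-900, L_tt(1)=90, L_tt(2)=-60, L_tt(3)=150.
Local maxima occur where both diagonal entries negative: (1, -2), (1, 2), (4, -2), (4, 2). Count: 4.

4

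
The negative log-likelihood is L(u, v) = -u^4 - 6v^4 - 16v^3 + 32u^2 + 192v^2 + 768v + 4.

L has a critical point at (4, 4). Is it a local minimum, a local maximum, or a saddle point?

The mixed partial ∂²L/∂u∂v is 0, so the Hessian at any point is diag(L_uu, L_vv) = diag(4(-3u^2 + 16), 24(-3v^2 - 4v + 16)).
At (4, 4): H = diag(-128, -1152).
Both eigenvalues are negative, so H is negative definite: a local maximum.

local maximum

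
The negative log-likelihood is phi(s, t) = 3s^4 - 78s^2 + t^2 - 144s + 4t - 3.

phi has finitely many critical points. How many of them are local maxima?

0

phi separates as a function of s plus a function of t, so ∇phi=0 decouples.
∂phi/∂s = 12(s - 4)(s + 1)(s + 3) = 0 at s ∈ {-3, -1, 4}; ∂phi/∂t = 2(t + 2) = 0 at t ∈ {-2}.
The Hessian is diagonal: diag(phi_ss, phi_tt). Second derivatives: phi_ss(-3)=168, phi_ss(-1)=-120, phi_ss(4)=420; phi_tt(-2)=2.
Local maxima occur where both diagonal entries negative: none. Count: 0.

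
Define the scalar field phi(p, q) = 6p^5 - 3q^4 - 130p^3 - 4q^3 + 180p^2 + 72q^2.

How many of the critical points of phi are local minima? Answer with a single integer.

phi separates as a function of p plus a function of q, so ∇phi=0 decouples.
∂phi/∂p = 30p(p - 3)(p - 1)(p + 4) = 0 at p ∈ {-4, 0, 1, 3}; ∂phi/∂q = -12q(q - 3)(q + 4) = 0 at q ∈ {-4, 0, 3}.
The Hessian is diagonal: diag(phi_pp, phi_qq). Second derivatives: phi_pp(-4)=-4200, phi_pp(0)=360, phi_pp(1)=-300, phi_pp(3)=1260; phi_qq(-4)=-336, phi_qq(0)=144, phi_qq(3)=-252.
Local minima occur where both diagonal entries positive: (0, 0), (3, 0). Count: 2.

2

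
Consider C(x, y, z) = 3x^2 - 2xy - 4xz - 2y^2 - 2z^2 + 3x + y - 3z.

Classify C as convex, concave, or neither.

C is quadratic, so its Hessian is the constant matrix H = [[6, -2, -4], [-2, -4, 0], [-4, 0, -4]].
Leading principal minors: 6, -28, 176.
Neither pattern holds ⇒ H is indefinite ⇒ neither convex nor concave.

neither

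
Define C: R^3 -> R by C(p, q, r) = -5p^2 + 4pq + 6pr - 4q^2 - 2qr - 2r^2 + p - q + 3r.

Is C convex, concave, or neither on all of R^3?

C is quadratic, so its Hessian is the constant matrix H = [[-10, 4, 6], [4, -8, -2], [6, -2, -4]].
Leading principal minors: -10, 64, -24.
Signs alternate −, +, − ⇒ H ≺ 0 ⇒ concave.

concave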